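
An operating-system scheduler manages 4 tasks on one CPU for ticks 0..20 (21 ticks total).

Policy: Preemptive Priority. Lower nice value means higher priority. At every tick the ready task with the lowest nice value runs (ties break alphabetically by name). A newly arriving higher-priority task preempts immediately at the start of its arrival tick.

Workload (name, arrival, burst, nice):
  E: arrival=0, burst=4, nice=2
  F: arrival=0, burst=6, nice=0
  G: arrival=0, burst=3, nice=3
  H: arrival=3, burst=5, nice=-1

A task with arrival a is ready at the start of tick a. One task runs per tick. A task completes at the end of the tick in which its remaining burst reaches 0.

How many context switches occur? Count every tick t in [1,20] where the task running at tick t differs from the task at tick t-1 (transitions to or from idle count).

context switches = 5

t=0: ready={E,F,G} → run F
t=1: ready={E,F,G} → run F
t=2: ready={E,F,G} → run F
t=3: ready={E,F,G,H} → run H
t=4: ready={E,F,G,H} → run H
t=5: ready={E,F,G,H} → run H
t=6: ready={E,F,G,H} → run H
t=7: ready={E,F,G,H} → run H
t=8: ready={E,F,G} → run F
t=9: ready={E,F,G} → run F
t=10: ready={E,F,G} → run F
t=11: ready={E,G} → run E
t=12: ready={E,G} → run E
t=13: ready={E,G} → run E
t=14: ready={E,G} → run E
t=15: ready={G} → run G
t=16: ready={G} → run G
t=17: ready={G} → run G
t=18: (idle)
t=19: (idle)
t=20: (idle)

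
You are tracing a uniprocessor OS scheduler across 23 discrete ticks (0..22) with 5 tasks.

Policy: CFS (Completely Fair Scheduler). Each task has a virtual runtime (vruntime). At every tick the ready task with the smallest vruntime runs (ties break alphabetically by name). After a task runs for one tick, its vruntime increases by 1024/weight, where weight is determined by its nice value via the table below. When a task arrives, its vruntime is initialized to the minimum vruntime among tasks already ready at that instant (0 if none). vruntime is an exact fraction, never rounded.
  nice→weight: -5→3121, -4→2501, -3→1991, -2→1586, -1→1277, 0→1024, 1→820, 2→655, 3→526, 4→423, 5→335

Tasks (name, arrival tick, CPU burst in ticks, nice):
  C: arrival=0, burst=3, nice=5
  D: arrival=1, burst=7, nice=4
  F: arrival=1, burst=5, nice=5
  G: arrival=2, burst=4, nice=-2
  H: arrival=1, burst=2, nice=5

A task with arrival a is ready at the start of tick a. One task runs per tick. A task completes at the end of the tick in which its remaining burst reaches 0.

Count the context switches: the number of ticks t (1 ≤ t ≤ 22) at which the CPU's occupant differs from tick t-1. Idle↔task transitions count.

t=0: vr[C=0] → run C
t=1: vr[C=1024/335 D=1024/335 F=1024/335 H=1024/335] → run C
t=2: vr[C=2048/335 D=1024/335 F=1024/335 G=1024/335 H=1024/335] → run D
t=3: vr[C=2048/335 D=776192/141705 F=1024/335 G=1024/335 H=1024/335] → run F
t=4: vr[C=2048/335 D=776192/141705 F=2048/335 G=1024/335 H=1024/335] → run G
t=5: vr[C=2048/335 D=776192/141705 F=2048/335 G=983552/265655 H=1024/335] → run H
t=6: vr[C=2048/335 D=776192/141705 F=2048/335 G=983552/265655 H=2048/335] → run G
t=7: vr[C=2048/335 D=776192/141705 F=2048/335 G=1155072/265655 H=2048/335] → run G
t=8: vr[C=2048/335 D=776192/141705 F=2048/335 G=1326592/265655 H=2048/335] → run G
t=9: vr[C=2048/335 D=776192/141705 F=2048/335 H=2048/335] → run D
t=10: vr[C=2048/335 D=1119232/141705 F=2048/335 H=2048/335] → run C
t=11: vr[D=1119232/141705 F=2048/335 H=2048/335] → run F
t=12: vr[D=1119232/141705 F=3072/335 H=2048/335] → run H
t=13: vr[D=1119232/141705 F=3072/335] → run D
t=14: vr[D=487424/47235 F=3072/335] → run F
t=15: vr[D=487424/47235 F=4096/335] → run D
t=16: vr[D=1805312/141705 F=4096/335] → run F
t=17: vr[D=1805312/141705 F=1024/67] → run D
t=18: vr[D=2148352/141705 F=1024/67] → run D
t=19: vr[D=830464/47235 F=1024/67] → run F
t=20: vr[D=830464/47235] → run D
t=21: (idle)
t=22: (idle)

context switches = 17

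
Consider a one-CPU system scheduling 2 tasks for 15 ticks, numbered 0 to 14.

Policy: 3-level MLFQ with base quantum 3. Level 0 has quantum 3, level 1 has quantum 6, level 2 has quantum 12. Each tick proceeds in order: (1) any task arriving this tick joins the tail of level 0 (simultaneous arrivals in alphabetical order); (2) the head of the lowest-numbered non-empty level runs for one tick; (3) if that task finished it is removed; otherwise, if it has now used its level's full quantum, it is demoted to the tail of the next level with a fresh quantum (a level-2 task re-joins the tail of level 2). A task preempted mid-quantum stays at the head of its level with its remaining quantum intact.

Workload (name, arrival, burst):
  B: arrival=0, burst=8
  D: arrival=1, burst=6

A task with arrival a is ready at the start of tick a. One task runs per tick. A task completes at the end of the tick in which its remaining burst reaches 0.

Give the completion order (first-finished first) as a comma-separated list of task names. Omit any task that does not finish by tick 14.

t=0: L0/L1/L2 = B/-/- → run B
t=1: L0/L1/L2 = BD/-/- → run B
t=2: L0/L1/L2 = BD/-/- → run B
t=3: L0/L1/L2 = D/B/- → run D
t=4: L0/L1/L2 = D/B/- → run D
t=5: L0/L1/L2 = D/B/- → run D
t=6: L0/L1/L2 = -/BD/- → run B
t=7: L0/L1/L2 = -/BD/- → run B
t=8: L0/L1/L2 = -/BD/- → run B
t=9: L0/L1/L2 = -/BD/- → run B
t=10: L0/L1/L2 = -/BD/- → run B
t=11: L0/L1/L2 = -/D/- → run D
t=12: L0/L1/L2 = -/D/- → run D
t=13: L0/L1/L2 = -/D/- → run D
t=14: (idle)

completion order = B, D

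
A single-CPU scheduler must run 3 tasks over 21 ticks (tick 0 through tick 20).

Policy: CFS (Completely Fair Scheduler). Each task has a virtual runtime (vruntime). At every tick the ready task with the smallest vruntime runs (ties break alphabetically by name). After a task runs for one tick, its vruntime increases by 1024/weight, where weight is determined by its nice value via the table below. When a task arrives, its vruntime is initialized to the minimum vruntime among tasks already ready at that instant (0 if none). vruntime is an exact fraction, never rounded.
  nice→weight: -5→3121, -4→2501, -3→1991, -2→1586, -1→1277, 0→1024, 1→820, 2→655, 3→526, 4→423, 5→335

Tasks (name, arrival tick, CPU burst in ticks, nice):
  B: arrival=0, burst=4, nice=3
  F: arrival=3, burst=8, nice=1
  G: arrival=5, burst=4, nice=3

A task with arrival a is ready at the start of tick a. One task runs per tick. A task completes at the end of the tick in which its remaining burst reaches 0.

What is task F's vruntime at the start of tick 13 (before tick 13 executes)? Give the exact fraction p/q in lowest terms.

vruntime(F, start of tick 13) = 718848/53915

t=0: vr[B=0] → run B
t=1: vr[B=512/263] → run B
t=2: vr[B=1024/263] → run B
t=3: vr[B=1536/263 F=1536/263] → run B
t=4: vr[F=1536/263] → run F
t=5: vr[F=382208/53915 G=382208/53915] → run F
t=6: vr[F=449536/53915 G=382208/53915] → run G
t=7: vr[F=449536/53915 G=487168/53915] → run F
t=8: vr[F=516864/53915 G=487168/53915] → run G
t=9: vr[F=516864/53915 G=592128/53915] → run F
t=10: vr[F=584192/53915 G=592128/53915] → run F
t=11: vr[F=130304/10783 G=592128/53915] → run G
t=12: vr[F=130304/10783 G=697088/53915] → run F
t=13: vr[F=718848/53915 G=697088/53915] → run G
t=14: vr[F=718848/53915] → run F
t=15: vr[F=786176/53915] → run F
t=16: (idle)
t=17: (idle)
t=18: (idle)
t=19: (idle)
t=20: (idle)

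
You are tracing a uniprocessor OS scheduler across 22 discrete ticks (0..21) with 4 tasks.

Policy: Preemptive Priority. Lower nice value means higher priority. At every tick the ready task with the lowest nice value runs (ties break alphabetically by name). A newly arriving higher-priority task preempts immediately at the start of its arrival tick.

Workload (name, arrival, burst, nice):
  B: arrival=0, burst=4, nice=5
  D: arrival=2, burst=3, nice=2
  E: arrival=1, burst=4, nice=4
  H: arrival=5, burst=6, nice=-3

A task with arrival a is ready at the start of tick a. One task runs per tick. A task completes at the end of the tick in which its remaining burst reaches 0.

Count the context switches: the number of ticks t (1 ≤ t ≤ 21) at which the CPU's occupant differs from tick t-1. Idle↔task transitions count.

context switches = 6

t=0: ready={B} → run B
t=1: ready={B,E} → run E
t=2: ready={B,D,E} → run D
t=3: ready={B,D,E} → run D
t=4: ready={B,D,E} → run D
t=5: ready={B,E,H} → run H
t=6: ready={B,E,H} → run H
t=7: ready={B,E,H} → run H
t=8: ready={B,E,H} → run H
t=9: ready={B,E,H} → run H
t=10: ready={B,E,H} → run H
t=11: ready={B,E} → run E
t=12: ready={B,E} → run E
t=13: ready={B,E} → run E
t=14: ready={B} → run B
t=15: ready={B} → run B
t=16: ready={B} → run B
t=17: (idle)
t=18: (idle)
t=19: (idle)
t=20: (idle)
t=21: (idle)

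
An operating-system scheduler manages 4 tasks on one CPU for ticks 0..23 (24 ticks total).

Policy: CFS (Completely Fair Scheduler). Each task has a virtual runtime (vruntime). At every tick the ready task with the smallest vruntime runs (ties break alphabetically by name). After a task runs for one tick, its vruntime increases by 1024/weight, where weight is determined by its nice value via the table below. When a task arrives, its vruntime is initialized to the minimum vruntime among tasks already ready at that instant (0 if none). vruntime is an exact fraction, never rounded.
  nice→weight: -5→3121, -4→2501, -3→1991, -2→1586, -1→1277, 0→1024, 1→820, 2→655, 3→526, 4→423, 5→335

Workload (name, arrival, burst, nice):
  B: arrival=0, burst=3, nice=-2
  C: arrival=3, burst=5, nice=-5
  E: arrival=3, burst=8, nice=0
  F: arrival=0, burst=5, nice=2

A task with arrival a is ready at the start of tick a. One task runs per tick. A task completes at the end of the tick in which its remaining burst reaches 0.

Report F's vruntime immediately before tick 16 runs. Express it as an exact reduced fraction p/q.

vruntime(F, start of tick 16) = 4096/655

t=0: vr[B=0 F=0] → run B
t=1: vr[B=512/793 F=0] → run F
t=2: vr[B=512/793 F=1024/655] → run B
t=3: vr[B=1024/793 C=1024/793 E=1024/793 F=1024/655] → run B
t=4: vr[C=1024/793 E=1024/793 F=1024/655] → run C
t=5: vr[C=4007936/2474953 E=1024/793 F=1024/655] → run E
t=6: vr[C=4007936/2474953 E=1817/793 F=1024/655] → run F
t=7: vr[C=4007936/2474953 E=1817/793 F=2048/655] → run C
t=8: vr[C=4819968/2474953 E=1817/793 F=2048/655] → run C
t=9: vr[C=5632000/2474953 E=1817/793 F=2048/655] → run C
t=10: vr[C=6444032/2474953 E=1817/793 F=2048/655] → run E
t=11: vr[C=6444032/2474953 E=2610/793 F=2048/655] → run C
t=12: vr[E=2610/793 F=2048/655] → run F
t=13: vr[E=2610/793 F=3072/655] → run E
t=14: vr[E=3403/793 F=3072/655] → run E
t=15: vr[E=4196/793 F=3072/655] → run F
t=16: vr[E=4196/793 F=4096/655] → run E
t=17: vr[E=4989/793 F=4096/655] → run F
t=18: vr[E=4989/793] → run E
t=19: vr[E=5782/793] → run E
t=20: vr[E=6575/793] → run E
t=21: (idle)
t=22: (idle)
t=23: (idle)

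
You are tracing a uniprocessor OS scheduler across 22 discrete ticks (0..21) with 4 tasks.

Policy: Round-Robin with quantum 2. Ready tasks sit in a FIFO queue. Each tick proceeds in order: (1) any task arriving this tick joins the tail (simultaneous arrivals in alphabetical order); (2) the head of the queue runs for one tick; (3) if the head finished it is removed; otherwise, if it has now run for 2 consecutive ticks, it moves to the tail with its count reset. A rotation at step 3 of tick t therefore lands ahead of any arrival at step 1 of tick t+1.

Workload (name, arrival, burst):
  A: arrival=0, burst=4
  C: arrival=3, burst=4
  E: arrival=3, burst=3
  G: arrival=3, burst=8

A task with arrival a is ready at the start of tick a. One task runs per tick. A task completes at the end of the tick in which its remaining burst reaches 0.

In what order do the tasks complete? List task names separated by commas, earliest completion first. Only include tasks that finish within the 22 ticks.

completion order = A, C, E, G

t=0: queue=[A] q_used=0 → run A
t=1: queue=[A] q_used=1 → run A
t=2: queue=[A] q_used=0 → run A
t=3: queue=[A,C,E,G] q_used=1 → run A
t=4: queue=[C,E,G] q_used=0 → run C
t=5: queue=[C,E,G] q_used=1 → run C
t=6: queue=[E,G,C] q_used=0 → run E
t=7: queue=[E,G,C] q_used=1 → run E
t=8: queue=[G,C,E] q_used=0 → run G
t=9: queue=[G,C,E] q_used=1 → run G
t=10: queue=[C,E,G] q_used=0 → run C
t=11: queue=[C,E,G] q_used=1 → run C
t=12: queue=[E,G] q_used=0 → run E
t=13: queue=[G] q_used=0 → run G
t=14: queue=[G] q_used=1 → run G
t=15: queue=[G] q_used=0 → run G
t=16: queue=[G] q_used=1 → run G
t=17: queue=[G] q_used=0 → run G
t=18: queue=[G] q_used=1 → run G
t=19: (idle)
t=20: (idle)
t=21: (idle)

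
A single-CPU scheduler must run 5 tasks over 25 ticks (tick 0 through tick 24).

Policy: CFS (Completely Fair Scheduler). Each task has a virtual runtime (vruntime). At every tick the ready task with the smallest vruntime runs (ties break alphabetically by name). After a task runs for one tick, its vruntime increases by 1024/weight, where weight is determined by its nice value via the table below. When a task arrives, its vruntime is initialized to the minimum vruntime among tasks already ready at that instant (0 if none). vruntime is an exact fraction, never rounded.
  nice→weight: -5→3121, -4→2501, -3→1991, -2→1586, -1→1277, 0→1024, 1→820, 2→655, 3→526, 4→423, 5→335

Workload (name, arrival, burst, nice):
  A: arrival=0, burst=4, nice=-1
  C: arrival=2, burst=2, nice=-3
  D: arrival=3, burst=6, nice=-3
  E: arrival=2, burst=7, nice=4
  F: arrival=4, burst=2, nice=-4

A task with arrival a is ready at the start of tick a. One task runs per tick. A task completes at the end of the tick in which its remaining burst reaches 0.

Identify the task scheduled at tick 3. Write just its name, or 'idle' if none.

running at tick 3 = C

t=0: vr[A=0] → run A
t=1: vr[A=1024/1277] → run A
t=2: vr[A=2048/1277 C=2048/1277 E=2048/1277] → run A
t=3: vr[A=3072/1277 C=2048/1277 D=2048/1277 E=2048/1277] → run C
t=4: vr[A=3072/1277 C=5385216/2542507 D=2048/1277 E=2048/1277 F=2048/1277] → run D
t=5: vr[A=3072/1277 C=5385216/2542507 D=5385216/2542507 E=2048/1277 F=2048/1277] → run E
t=6: vr[A=3072/1277 C=5385216/2542507 D=5385216/2542507 E=2173952/540171 F=2048/1277] → run F
t=7: vr[A=3072/1277 C=5385216/2542507 D=5385216/2542507 E=2173952/540171 F=6429696/3193777] → run F
t=8: vr[A=3072/1277 C=5385216/2542507 D=5385216/2542507 E=2173952/540171] → run C
t=9: vr[A=3072/1277 D=5385216/2542507 E=2173952/540171] → run D
t=10: vr[A=3072/1277 D=6692864/2542507 E=2173952/540171] → run A
t=11: vr[D=6692864/2542507 E=2173952/540171] → run D
t=12: vr[D=8000512/2542507 E=2173952/540171] → run D
t=13: vr[D=9308160/2542507 E=2173952/540171] → run D
t=14: vr[D=10615808/2542507 E=2173952/540171] → run E
t=15: vr[D=10615808/2542507 E=3481600/540171] → run D
t=16: vr[E=3481600/540171] → run E
t=17: vr[E=1596416/180057] → run E
t=18: vr[E=6096896/540171] → run E
t=19: vr[E=7404544/540171] → run E
t=20: vr[E=2904064/180057] → run E
t=21: (idle)
t=22: (idle)
t=23: (idle)
t=24: (idle)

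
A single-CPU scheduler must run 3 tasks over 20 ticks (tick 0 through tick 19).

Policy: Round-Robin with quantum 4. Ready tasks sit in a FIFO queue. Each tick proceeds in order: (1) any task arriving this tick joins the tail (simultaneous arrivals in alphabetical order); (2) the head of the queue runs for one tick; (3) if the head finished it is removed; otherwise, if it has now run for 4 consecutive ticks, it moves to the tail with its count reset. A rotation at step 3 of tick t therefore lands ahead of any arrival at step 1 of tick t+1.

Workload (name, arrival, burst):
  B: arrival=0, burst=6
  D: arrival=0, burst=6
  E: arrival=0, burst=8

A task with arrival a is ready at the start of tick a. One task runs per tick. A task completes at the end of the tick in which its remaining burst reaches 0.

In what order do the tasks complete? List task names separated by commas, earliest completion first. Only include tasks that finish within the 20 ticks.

completion order = B, D, E

t=0: queue=[B,D,E] q_used=0 → run B
t=1: queue=[B,D,E] q_used=1 → run B
t=2: queue=[B,D,E] q_used=2 → run B
t=3: queue=[B,D,E] q_used=3 → run B
t=4: queue=[D,E,B] q_used=0 → run D
t=5: queue=[D,E,B] q_used=1 → run D
t=6: queue=[D,E,B] q_used=2 → run D
t=7: queue=[D,E,B] q_used=3 → run D
t=8: queue=[E,B,D] q_used=0 → run E
t=9: queue=[E,B,D] q_used=1 → run E
t=10: queue=[E,B,D] q_used=2 → run E
t=11: queue=[E,B,D] q_used=3 → run E
t=12: queue=[B,D,E] q_used=0 → run B
t=13: queue=[B,D,E] q_used=1 → run B
t=14: queue=[D,E] q_used=0 → run D
t=15: queue=[D,E] q_used=1 → run D
t=16: queue=[E] q_used=0 → run E
t=17: queue=[E] q_used=1 → run E
t=18: queue=[E] q_used=2 → run E
t=19: queue=[E] q_used=3 → run E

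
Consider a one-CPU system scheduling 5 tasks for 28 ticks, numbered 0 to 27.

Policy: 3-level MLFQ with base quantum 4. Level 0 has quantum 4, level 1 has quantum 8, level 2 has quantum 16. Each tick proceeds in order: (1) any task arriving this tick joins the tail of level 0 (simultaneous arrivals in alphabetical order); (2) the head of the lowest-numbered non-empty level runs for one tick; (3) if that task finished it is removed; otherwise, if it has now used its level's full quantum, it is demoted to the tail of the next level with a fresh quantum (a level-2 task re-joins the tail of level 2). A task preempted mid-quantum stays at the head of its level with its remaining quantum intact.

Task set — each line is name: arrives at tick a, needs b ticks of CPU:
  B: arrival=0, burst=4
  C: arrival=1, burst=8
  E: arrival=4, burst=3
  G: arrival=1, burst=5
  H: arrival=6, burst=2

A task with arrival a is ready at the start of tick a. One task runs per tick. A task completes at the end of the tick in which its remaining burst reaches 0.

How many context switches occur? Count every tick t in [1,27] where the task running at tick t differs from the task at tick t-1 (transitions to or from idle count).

context switches = 7

t=0: L0/L1/L2 = B/-/- → run B
t=1: L0/L1/L2 = BCG/-/- → run B
t=2: L0/L1/L2 = BCG/-/- → run B
t=3: L0/L1/L2 = BCG/-/- → run B
t=4: L0/L1/L2 = CGE/-/- → run C
t=5: L0/L1/L2 = CGE/-/- → run C
t=6: L0/L1/L2 = CGEH/-/- → run C
t=7: L0/L1/L2 = CGEH/-/- → run C
t=8: L0/L1/L2 = GEH/C/- → run G
t=9: L0/L1/L2 = GEH/C/- → run G
t=10: L0/L1/L2 = GEH/C/- → run G
t=11: L0/L1/L2 = GEH/C/- → run G
t=12: L0/L1/L2 = EH/CG/- → run E
t=13: L0/L1/L2 = EH/CG/- → run E
t=14: L0/L1/L2 = EH/CG/- → run E
t=15: L0/L1/L2 = H/CG/- → run H
t=16: L0/L1/L2 = H/CG/- → run H
t=17: L0/L1/L2 = -/CG/- → run C
t=18: L0/L1/L2 = -/CG/- → run C
t=19: L0/L1/L2 = -/CG/- → run C
t=20: L0/L1/L2 = -/CG/- → run C
t=21: L0/L1/L2 = -/G/- → run G
t=22: (idle)
t=23: (idle)
t=24: (idle)
t=25: (idle)
t=26: (idle)
t=27: (idle)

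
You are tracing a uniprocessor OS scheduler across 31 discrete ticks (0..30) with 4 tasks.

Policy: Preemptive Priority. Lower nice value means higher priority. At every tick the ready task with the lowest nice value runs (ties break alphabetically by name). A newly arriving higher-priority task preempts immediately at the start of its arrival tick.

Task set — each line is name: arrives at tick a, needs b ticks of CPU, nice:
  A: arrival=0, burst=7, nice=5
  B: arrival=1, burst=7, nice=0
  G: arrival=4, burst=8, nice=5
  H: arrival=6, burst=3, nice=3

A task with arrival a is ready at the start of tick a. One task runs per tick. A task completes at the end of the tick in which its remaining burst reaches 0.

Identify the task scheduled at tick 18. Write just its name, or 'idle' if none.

running at tick 18 = G

t=0: ready={A} → run A
t=1: ready={A,B} → run B
t=2: ready={A,B} → run B
t=3: ready={A,B} → run B
t=4: ready={A,B,G} → run B
t=5: ready={A,B,G} → run B
t=6: ready={A,B,G,H} → run B
t=7: ready={A,B,G,H} → run B
t=8: ready={A,G,H} → run H
t=9: ready={A,G,H} → run H
t=10: ready={A,G,H} → run H
t=11: ready={A,G} → run A
t=12: ready={A,G} → run A
t=13: ready={A,G} → run A
t=14: ready={A,G} → run A
t=15: ready={A,G} → run A
t=16: ready={A,G} → run A
t=17: ready={G} → run G
t=18: ready={G} → run G
t=19: ready={G} → run G
t=20: ready={G} → run G
t=21: ready={G} → run G
t=22: ready={G} → run G
t=23: ready={G} → run G
t=24: ready={G} → run G
t=25: (idle)
t=26: (idle)
t=27: (idle)
t=28: (idle)
t=29: (idle)
t=30: (idle)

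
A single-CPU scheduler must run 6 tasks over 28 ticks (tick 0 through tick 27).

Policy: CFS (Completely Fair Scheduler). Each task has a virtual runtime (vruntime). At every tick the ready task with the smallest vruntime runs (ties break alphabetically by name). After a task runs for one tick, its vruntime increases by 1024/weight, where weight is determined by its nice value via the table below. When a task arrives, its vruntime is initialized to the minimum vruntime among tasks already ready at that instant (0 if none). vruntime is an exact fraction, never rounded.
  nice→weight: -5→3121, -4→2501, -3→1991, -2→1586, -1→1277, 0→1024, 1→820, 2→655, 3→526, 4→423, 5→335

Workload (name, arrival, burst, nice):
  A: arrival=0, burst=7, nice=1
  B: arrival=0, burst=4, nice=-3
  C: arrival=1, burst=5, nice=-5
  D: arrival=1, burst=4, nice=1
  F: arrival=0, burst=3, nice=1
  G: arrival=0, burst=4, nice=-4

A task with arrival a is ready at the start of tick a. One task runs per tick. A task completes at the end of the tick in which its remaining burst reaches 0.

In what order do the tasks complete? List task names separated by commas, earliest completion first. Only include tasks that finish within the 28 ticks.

completion order = G, C, B, F, D, A

t=0: vr[A=0 B=0 F=0 G=0] → run A
t=1: vr[A=256/205 B=0 C=0 D=0 F=0 G=0] → run B
t=2: vr[A=256/205 B=1024/1991 C=0 D=0 F=0 G=0] → run C
t=3: vr[A=256/205 B=1024/1991 C=1024/3121 D=0 F=0 G=0] → run D
t=4: vr[A=256/205 B=1024/1991 C=1024/3121 D=256/205 F=0 G=0] → run F
t=5: vr[A=256/205 B=1024/1991 C=1024/3121 D=256/205 F=256/205 G=0] → run G
t=6: vr[A=256/205 B=1024/1991 C=1024/3121 D=256/205 F=256/205 G=1024/2501] → run C
t=7: vr[A=256/205 B=1024/1991 C=2048/3121 D=256/205 F=256/205 G=1024/2501] → run G
t=8: vr[A=256/205 B=1024/1991 C=2048/3121 D=256/205 F=256/205 G=2048/2501] → run B
t=9: vr[A=256/205 B=2048/1991 C=2048/3121 D=256/205 F=256/205 G=2048/2501] → run C
t=10: vr[A=256/205 B=2048/1991 C=3072/3121 D=256/205 F=256/205 G=2048/2501] → run G
t=11: vr[A=256/205 B=2048/1991 C=3072/3121 D=256/205 F=256/205 G=3072/2501] → run C
t=12: vr[A=256/205 B=2048/1991 C=4096/3121 D=256/205 F=256/205 G=3072/2501] → run B
t=13: vr[A=256/205 B=3072/1991 C=4096/3121 D=256/205 F=256/205 G=3072/2501] → run G
t=14: vr[A=256/205 B=3072/1991 C=4096/3121 D=256/205 F=256/205] → run A
t=15: vr[A=512/205 B=3072/1991 C=4096/3121 D=256/205 F=256/205] → run D
t=16: vr[A=512/205 B=3072/1991 C=4096/3121 D=512/205 F=256/205] → run F
t=17: vr[A=512/205 B=3072/1991 C=4096/3121 D=512/205 F=512/205] → run C
t=18: vr[A=512/205 B=3072/1991 D=512/205 F=512/205] → run B
t=19: vr[A=512/205 D=512/205 F=512/205] → run A
t=20: vr[A=768/205 D=512/205 F=512/205] → run D
t=21: vr[A=768/205 D=768/205 F=512/205] → run F
t=22: vr[A=768/205 D=768/205] → run A
t=23: vr[A=1024/205 D=768/205] → run D
t=24: vr[A=1024/205] → run A
t=25: vr[A=256/41] → run A
t=26: vr[A=1536/205] → run A
t=27: (idle)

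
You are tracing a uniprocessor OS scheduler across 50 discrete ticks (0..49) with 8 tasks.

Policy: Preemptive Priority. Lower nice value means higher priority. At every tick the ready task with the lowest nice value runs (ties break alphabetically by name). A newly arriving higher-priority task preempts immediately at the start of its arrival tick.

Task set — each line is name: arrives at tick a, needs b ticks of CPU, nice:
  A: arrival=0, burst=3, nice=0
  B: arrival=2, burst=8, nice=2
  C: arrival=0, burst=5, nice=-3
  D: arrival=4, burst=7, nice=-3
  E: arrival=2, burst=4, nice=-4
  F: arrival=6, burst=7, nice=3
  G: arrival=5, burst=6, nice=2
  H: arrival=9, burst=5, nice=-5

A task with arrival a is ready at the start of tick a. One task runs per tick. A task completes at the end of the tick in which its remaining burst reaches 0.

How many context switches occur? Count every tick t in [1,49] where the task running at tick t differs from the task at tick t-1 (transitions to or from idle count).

context switches = 9

t=0: ready={A,C} → run C
t=1: ready={A,C} → run C
t=2: ready={A,B,C,E} → run E
t=3: ready={A,B,C,E} → run E
t=4: ready={A,B,C,D,E} → run E
t=5: ready={A,B,C,D,E,G} → run E
t=6: ready={A,B,C,D,F,G} → run C
t=7: ready={A,B,C,D,F,G} → run C
t=8: ready={A,B,C,D,F,G} → run C
t=9: ready={A,B,D,F,G,H} → run H
t=10: ready={A,B,D,F,G,H} → run H
t=11: ready={A,B,D,F,G,H} → run H
t=12: ready={A,B,D,F,G,H} → run H
t=13: ready={A,B,D,F,G,H} → run H
t=14: ready={A,B,D,F,G} → run D
t=15: ready={A,B,D,F,G} → run D
t=16: ready={A,B,D,F,G} → run D
t=17: ready={A,B,D,F,G} → run D
t=18: ready={A,B,D,F,G} → run D
t=19: ready={A,B,D,F,G} → run D
t=20: ready={A,B,D,F,G} → run D
t=21: ready={A,B,F,G} → run A
t=22: ready={A,B,F,G} → run A
t=23: ready={A,B,F,G} → run A
t=24: ready={B,F,G} → run B
t=25: ready={B,F,G} → run B
t=26: ready={B,F,G} → run B
t=27: ready={B,F,G} → run B
t=28: ready={B,F,G} → run B
t=29: ready={B,F,G} → run B
t=30: ready={B,F,G} → run B
t=31: ready={B,F,G} → run B
t=32: ready={F,G} → run G
t=33: ready={F,G} → run G
t=34: ready={F,G} → run G
t=35: ready={F,G} → run G
t=36: ready={F,G} → run G
t=37: ready={F,G} → run G
t=38: ready={F} → run F
t=39: ready={F} → run F
t=40: ready={F} → run F
t=41: ready={F} → run F
t=42: ready={F} → run F
t=43: ready={F} → run F
t=44: ready={F} → run F
t=45: (idle)
t=46: (idle)
t=47: (idle)
t=48: (idle)
t=49: (idle)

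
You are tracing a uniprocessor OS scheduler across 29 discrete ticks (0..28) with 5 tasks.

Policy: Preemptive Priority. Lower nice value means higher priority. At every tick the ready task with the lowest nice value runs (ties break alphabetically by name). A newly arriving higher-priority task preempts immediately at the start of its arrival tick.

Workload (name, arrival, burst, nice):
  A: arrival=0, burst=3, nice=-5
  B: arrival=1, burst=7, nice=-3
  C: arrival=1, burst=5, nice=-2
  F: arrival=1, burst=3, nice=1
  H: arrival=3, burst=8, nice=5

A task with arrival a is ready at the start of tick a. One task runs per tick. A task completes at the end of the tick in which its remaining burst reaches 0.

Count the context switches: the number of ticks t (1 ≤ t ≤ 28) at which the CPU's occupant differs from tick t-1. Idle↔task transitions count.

t=0: ready={A} → run A
t=1: ready={A,B,C,F} → run A
t=2: ready={A,B,C,F} → run A
t=3: ready={B,C,F,H} → run B
t=4: ready={B,C,F,H} → run B
t=5: ready={B,C,F,H} → run B
t=6: ready={B,C,F,H} → run B
t=7: ready={B,C,F,H} → run B
t=8: ready={B,C,F,H} → run B
t=9: ready={B,C,F,H} → run B
t=10: ready={C,F,H} → run C
t=11: ready={C,F,H} → run C
t=12: ready={C,F,H} → run C
t=13: ready={C,F,H} → run C
t=14: ready={C,F,H} → run C
t=15: ready={F,H} → run F
t=16: ready={F,H} → run F
t=17: ready={F,H} → run F
t=18: ready={H} → run H
t=19: ready={H} → run H
t=20: ready={H} → run H
t=21: ready={H} → run H
t=22: ready={H} → run H
t=23: ready={H} → run H
t=24: ready={H} → run H
t=25: ready={H} → run H
t=26: (idle)
t=27: (idle)
t=28: (idle)

context switches = 5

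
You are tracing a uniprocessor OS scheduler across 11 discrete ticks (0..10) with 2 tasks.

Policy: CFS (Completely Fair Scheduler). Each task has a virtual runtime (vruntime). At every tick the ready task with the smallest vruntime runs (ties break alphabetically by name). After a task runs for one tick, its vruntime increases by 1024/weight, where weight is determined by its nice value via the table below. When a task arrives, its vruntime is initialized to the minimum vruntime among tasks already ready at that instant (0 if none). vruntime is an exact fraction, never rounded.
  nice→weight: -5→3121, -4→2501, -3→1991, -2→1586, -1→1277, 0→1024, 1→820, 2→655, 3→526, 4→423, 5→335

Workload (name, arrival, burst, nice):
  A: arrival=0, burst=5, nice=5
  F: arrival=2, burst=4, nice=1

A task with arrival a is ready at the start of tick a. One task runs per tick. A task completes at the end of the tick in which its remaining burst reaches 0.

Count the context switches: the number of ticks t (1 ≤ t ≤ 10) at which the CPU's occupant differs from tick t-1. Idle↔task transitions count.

t=0: vr[A=0] → run A
t=1: vr[A=1024/335] → run A
t=2: vr[A=2048/335 F=2048/335] → run A
t=3: vr[A=3072/335 F=2048/335] → run F
t=4: vr[A=3072/335 F=20224/2747] → run F
t=5: vr[A=3072/335 F=118272/13735] → run F
t=6: vr[A=3072/335 F=135424/13735] → run A
t=7: vr[A=4096/335 F=135424/13735] → run F
t=8: vr[A=4096/335] → run A
t=9: (idle)
t=10: (idle)

context switches = 5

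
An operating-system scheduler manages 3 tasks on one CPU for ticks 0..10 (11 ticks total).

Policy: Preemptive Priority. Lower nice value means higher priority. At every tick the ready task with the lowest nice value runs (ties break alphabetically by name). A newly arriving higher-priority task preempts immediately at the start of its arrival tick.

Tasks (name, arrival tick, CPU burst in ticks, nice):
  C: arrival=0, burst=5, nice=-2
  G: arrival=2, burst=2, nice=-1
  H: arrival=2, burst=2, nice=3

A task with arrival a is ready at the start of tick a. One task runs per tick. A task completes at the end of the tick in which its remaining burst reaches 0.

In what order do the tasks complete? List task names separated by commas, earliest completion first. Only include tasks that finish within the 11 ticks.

t=0: ready={C} → run C
t=1: ready={C} → run C
t=2: ready={C,G,H} → run C
t=3: ready={C,G,H} → run C
t=4: ready={C,G,H} → run C
t=5: ready={G,H} → run G
t=6: ready={G,H} → run G
t=7: ready={H} → run H
t=8: ready={H} → run H
t=9: (idle)
t=10: (idle)

completion order = C, G, H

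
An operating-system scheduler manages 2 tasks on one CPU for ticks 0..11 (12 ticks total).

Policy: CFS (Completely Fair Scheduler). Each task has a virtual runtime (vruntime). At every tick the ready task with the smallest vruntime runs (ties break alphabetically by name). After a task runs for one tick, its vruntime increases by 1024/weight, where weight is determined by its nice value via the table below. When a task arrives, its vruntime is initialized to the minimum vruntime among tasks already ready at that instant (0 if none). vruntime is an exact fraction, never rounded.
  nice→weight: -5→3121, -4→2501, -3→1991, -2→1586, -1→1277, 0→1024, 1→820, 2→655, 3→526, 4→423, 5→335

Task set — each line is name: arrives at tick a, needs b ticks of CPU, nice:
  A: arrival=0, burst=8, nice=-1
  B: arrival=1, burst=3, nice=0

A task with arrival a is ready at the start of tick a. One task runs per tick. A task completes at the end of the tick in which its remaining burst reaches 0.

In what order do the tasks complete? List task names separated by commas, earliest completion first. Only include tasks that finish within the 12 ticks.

completion order = B, A

t=0: vr[A=0] → run A
t=1: vr[A=1024/1277 B=1024/1277] → run A
t=2: vr[A=2048/1277 B=1024/1277] → run B
t=3: vr[A=2048/1277 B=2301/1277] → run A
t=4: vr[A=3072/1277 B=2301/1277] → run B
t=5: vr[A=3072/1277 B=3578/1277] → run A
t=6: vr[A=4096/1277 B=3578/1277] → run B
t=7: vr[A=4096/1277] → run A
t=8: vr[A=5120/1277] → run A
t=9: vr[A=6144/1277] → run A
t=10: vr[A=7168/1277] → run A
t=11: (idle)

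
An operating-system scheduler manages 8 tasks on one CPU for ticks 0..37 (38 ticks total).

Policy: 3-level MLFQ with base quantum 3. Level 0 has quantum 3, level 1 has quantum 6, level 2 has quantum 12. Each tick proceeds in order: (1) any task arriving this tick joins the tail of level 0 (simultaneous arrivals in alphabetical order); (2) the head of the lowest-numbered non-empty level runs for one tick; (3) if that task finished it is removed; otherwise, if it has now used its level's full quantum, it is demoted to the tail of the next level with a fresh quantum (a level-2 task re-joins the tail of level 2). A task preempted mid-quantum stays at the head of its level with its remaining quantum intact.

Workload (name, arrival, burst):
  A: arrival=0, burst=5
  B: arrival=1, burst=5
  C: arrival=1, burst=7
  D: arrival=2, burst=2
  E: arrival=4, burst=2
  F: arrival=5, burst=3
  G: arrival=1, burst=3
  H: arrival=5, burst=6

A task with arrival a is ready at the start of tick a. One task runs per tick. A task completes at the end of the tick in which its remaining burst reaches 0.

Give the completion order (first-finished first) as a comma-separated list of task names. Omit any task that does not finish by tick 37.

t=0: L0/L1/L2 = A/-/- → run A
t=1: L0/L1/L2 = ABCG/-/- → run A
t=2: L0/L1/L2 = ABCGD/-/- → run A
t=3: L0/L1/L2 = BCGD/A/- → run B
t=4: L0/L1/L2 = BCGDE/A/- → run B
t=5: L0/L1/L2 = BCGDEFH/A/- → run B
t=6: L0/L1/L2 = CGDEFH/AB/- → run C
t=7: L0/L1/L2 = CGDEFH/AB/- → run C
t=8: L0/L1/L2 = CGDEFH/AB/- → run C
t=9: L0/L1/L2 = GDEFH/ABC/- → run G
t=10: L0/L1/L2 = GDEFH/ABC/- → run G
t=11: L0/L1/L2 = GDEFH/ABC/- → run G
t=12: L0/L1/L2 = DEFH/ABC/- → run D
t=13: L0/L1/L2 = DEFH/ABC/- → run D
t=14: L0/L1/L2 = EFH/ABC/- → run E
t=15: L0/L1/L2 = EFH/ABC/- → run E
t=16: L0/L1/L2 = FH/ABC/- → run F
t=17: L0/L1/L2 = FH/ABC/- → run F
t=18: L0/L1/L2 = FH/ABC/- → run F
t=19: L0/L1/L2 = H/ABC/- → run H
t=20: L0/L1/L2 = H/ABC/- → run H
t=21: L0/L1/L2 = H/ABC/- → run H
t=22: L0/L1/L2 = -/ABCH/- → run A
t=23: L0/L1/L2 = -/ABCH/- → run A
t=24: L0/L1/L2 = -/BCH/- → run B
t=25: L0/L1/L2 = -/BCH/- → run B
t=26: L0/L1/L2 = -/CH/- → run C
t=27: L0/L1/L2 = -/CH/- → run C
t=28: L0/L1/L2 = -/CH/- → run C
t=29: L0/L1/L2 = -/CH/- → run C
t=30: L0/L1/L2 = -/H/- → run H
t=31: L0/L1/L2 = -/H/- → run H
t=32: L0/L1/L2 = -/H/- → run H
t=33: (idle)
t=34: (idle)
t=35: (idle)
t=36: (idle)
t=37: (idle)

completion order = G, D, E, F, A, B, C, H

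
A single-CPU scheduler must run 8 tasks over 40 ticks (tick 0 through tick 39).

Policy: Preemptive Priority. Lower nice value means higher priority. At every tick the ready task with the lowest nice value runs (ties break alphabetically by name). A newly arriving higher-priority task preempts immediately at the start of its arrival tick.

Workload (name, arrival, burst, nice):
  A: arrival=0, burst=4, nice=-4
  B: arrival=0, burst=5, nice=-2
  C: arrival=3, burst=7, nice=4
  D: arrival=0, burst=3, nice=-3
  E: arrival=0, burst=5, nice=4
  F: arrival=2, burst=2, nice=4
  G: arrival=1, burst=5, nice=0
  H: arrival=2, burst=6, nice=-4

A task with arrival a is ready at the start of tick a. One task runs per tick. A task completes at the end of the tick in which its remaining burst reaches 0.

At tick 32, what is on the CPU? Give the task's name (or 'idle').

running at tick 32 = E

t=0: ready={A,B,D,E} → run A
t=1: ready={A,B,D,E,G} → run A
t=2: ready={A,B,D,E,F,G,H} → run A
t=3: ready={A,B,C,D,E,F,G,H} → run A
t=4: ready={B,C,D,E,F,G,H} → run H
t=5: ready={B,C,D,E,F,G,H} → run H
t=6: ready={B,C,D,E,F,G,H} → run H
t=7: ready={B,C,D,E,F,G,H} → run H
t=8: ready={B,C,D,E,F,G,H} → run H
t=9: ready={B,C,D,E,F,G,H} → run H
t=10: ready={B,C,D,E,F,G} → run D
t=11: ready={B,C,D,E,F,G} → run D
t=12: ready={B,C,D,E,F,G} → run D
t=13: ready={B,C,E,F,G} → run B
t=14: ready={B,C,E,F,G} → run B
t=15: ready={B,C,E,F,G} → run B
t=16: ready={B,C,E,F,G} → run B
t=17: ready={B,C,E,F,G} → run B
t=18: ready={C,E,F,G} → run G
t=19: ready={C,E,F,G} → run G
t=20: ready={C,E,F,G} → run G
t=21: ready={C,E,F,G} → run G
t=22: ready={C,E,F,G} → run G
t=23: ready={C,E,F} → run C
t=24: ready={C,E,F} → run C
t=25: ready={C,E,F} → run C
t=26: ready={C,E,F} → run C
t=27: ready={C,E,F} → run C
t=28: ready={C,E,F} → run C
t=29: ready={C,E,F} → run C
t=30: ready={E,F} → run E
t=31: ready={E,F} → run E
t=32: ready={E,F} → run E
t=33: ready={E,F} → run E
t=34: ready={E,F} → run E
t=35: ready={F} → run F
t=36: ready={F} → run F
t=37: (idle)
t=38: (idle)
t=39: (idle)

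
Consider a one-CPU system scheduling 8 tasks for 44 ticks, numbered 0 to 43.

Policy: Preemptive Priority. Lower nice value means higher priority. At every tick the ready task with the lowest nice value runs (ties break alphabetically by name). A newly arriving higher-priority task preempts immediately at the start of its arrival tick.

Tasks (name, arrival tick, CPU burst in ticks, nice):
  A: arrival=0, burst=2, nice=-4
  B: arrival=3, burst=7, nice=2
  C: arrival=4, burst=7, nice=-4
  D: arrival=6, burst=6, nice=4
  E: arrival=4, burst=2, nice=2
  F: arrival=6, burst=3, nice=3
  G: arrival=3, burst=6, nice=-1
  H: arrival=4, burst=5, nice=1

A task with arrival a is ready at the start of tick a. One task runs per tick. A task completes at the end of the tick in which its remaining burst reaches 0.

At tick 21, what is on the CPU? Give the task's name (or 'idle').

t=0: ready={A} → run A
t=1: ready={A} → run A
t=2: (idle)
t=3: ready={B,G} → run G
t=4: ready={B,C,E,G,H} → run C
t=5: ready={B,C,E,G,H} → run C
t=6: ready={B,C,D,E,F,G,H} → run C
t=7: ready={B,C,D,E,F,G,H} → run C
t=8: ready={B,C,D,E,F,G,H} → run C
t=9: ready={B,C,D,E,F,G,H} → run C
t=10: ready={B,C,D,E,F,G,H} → run C
t=11: ready={B,D,E,F,G,H} → run G
t=12: ready={B,D,E,F,G,H} → run G
t=13: ready={B,D,E,F,G,H} → run G
t=14: ready={B,D,E,F,G,H} → run G
t=15: ready={B,D,E,F,G,H} → run G
t=16: ready={B,D,E,F,H} → run H
t=17: ready={B,D,E,F,H} → run H
t=18: ready={B,D,E,F,H} → run H
t=19: ready={B,D,E,F,H} → run H
t=20: ready={B,D,E,F,H} → run H
t=21: ready={B,D,E,F} → run B
t=22: ready={B,D,E,F} → run B
t=23: ready={B,D,E,F} → run B
t=24: ready={B,D,E,F} → run B
t=25: ready={B,D,E,F} → run B
t=26: ready={B,D,E,F} → run B
t=27: ready={B,D,E,F} → run B
t=28: ready={D,E,F} → run E
t=29: ready={D,E,F} → run E
t=30: ready={D,F} → run F
t=31: ready={D,F} → run F
t=32: ready={D,F} → run F
t=33: ready={D} → run D
t=34: ready={D} → run D
t=35: ready={D} → run D
t=36: ready={D} → run D
t=37: ready={D} → run D
t=38: ready={D} → run D
t=39: (idle)
t=40: (idle)
t=41: (idle)
t=42: (idle)
t=43: (idle)

running at tick 21 = B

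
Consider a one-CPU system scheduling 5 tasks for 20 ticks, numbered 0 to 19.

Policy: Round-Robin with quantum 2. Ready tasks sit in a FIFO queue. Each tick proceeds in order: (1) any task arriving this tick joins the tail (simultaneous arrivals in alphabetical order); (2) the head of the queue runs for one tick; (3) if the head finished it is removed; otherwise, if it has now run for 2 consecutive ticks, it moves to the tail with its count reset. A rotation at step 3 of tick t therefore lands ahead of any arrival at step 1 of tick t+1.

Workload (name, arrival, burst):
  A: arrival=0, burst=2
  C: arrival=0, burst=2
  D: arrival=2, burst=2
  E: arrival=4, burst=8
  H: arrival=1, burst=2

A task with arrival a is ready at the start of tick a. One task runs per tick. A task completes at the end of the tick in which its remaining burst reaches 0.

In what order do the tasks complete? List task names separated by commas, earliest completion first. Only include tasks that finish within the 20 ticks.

completion order = A, C, H, D, E

t=0: queue=[A,C] q_used=0 → run A
t=1: queue=[A,C,H] q_used=1 → run A
t=2: queue=[C,H,D] q_used=0 → run C
t=3: queue=[C,H,D] q_used=1 → run C
t=4: queue=[H,D,E] q_used=0 → run H
t=5: queue=[H,D,E] q_used=1 → run H
t=6: queue=[D,E] q_used=0 → run D
t=7: queue=[D,E] q_used=1 → run D
t=8: queue=[E] q_used=0 → run E
t=9: queue=[E] q_used=1 → run E
t=10: queue=[E] q_used=0 → run E
t=11: queue=[E] q_used=1 → run E
t=12: queue=[E] q_used=0 → run E
t=13: queue=[E] q_used=1 → run E
t=14: queue=[E] q_used=0 → run E
t=15: queue=[E] q_used=1 → run E
t=16: (idle)
t=17: (idle)
t=18: (idle)
t=19: (idle)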